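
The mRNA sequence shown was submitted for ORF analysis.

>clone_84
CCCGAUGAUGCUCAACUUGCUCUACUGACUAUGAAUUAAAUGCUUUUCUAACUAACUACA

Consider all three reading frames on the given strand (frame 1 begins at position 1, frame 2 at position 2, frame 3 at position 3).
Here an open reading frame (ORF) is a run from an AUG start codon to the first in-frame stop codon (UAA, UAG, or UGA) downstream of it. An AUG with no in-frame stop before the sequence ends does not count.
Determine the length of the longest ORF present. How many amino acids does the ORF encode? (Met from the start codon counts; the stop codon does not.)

Frame 1: CCC GAU GAU GCU CAA CUU GCU CUA CUG ACU AUG AAU UAA AUG CUU UUC UAA CUA ACU ACA — AUG at 31, stop UAA at 37 → 9 nt; AUG at 40, stop UAA at 49 → 12 nt.
Frame 2: CCG AUG AUG CUC AAC UUG CUC UAC UGA CUA UGA AUU AAA UGC UUU UCU AAC UAA CUA — AUG at 5, stop UGA at 26 → 24 nt; AUG at 8, stop UGA at 26 → 21 nt.
Frame 3: CGA UGA UGC UCA ACU UGC UCU ACU GAC UAU GAA UUA AAU GCU UUU CUA ACU AAC UAC — no AUG→stop ORF.
Longest: frame 2, positions 5–28, 24 nt = 8 codons = 7 aa. → 7 amino acids.

7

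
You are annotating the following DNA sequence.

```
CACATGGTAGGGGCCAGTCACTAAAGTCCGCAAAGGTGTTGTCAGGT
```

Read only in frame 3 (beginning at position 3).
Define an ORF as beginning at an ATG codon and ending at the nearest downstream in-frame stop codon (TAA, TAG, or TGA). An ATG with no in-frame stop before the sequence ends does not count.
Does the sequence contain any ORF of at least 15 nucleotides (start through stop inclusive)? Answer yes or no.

Frame 3: CAT GGT AGG GGC CAG TCA CTA AAG TCC GCA AAG GTG TTG TCA GGT — no ATG→stop ORF.
Largest ORF found is 0 nucleotides < 15, so no.

no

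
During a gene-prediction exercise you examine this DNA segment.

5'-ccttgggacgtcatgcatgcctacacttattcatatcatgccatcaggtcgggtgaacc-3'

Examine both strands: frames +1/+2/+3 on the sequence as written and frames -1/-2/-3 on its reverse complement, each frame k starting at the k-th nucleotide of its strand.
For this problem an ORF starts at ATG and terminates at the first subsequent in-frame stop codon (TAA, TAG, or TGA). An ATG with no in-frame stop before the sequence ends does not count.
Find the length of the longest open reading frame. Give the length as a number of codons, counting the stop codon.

Reverse complement (5'→3'): GGTTCACCCGACCTGATGGCATGATATGAATAAGTGTAGGCATGCATGACGTCCCAAGG
Frame +1: CCT TGG GAC GTC ATG CAT GCC TAC ACT TAT TCA TAT CAT GCC ATC AGG TCG GGT GAA — no ATG→stop ORF.
Frame +2: CTT GGG ACG TCA TGC ATG CCT ACA CTT ATT CAT ATC ATG CCA TCA GGT CGG GTG AAC — no ATG→stop ORF.
Frame +3: TTG GGA CGT CAT GCA TGC CTA CAC TTA TTC ATA TCA TGC CAT CAG GTC GGG TGA ACC — no ATG→stop ORF.
Frame -1: GGT TCA CCC GAC CTG ATG GCA TGA TAT GAA TAA GTG TAG GCA TGC ATG ACG TCC CAA — ATG at 16, stop TGA at 22 → 9 nt.
Frame -2: GTT CAC CCG ACC TGA TGG CAT GAT ATG AAT AAG TGT AGG CAT GCA TGA CGT CCC AAG — ATG at 26, stop TGA at 47 → 24 nt.
Frame -3: TTC ACC CGA CCT GAT GGC ATG ATA TGA ATA AGT GTA GGC ATG CAT GAC GTC CCA AGG — ATG at 21, stop TGA at 27 → 9 nt.
Longest: frame -2, positions 26–49, 24 nt = 8 codons = 7 aa. → 8 codons.

8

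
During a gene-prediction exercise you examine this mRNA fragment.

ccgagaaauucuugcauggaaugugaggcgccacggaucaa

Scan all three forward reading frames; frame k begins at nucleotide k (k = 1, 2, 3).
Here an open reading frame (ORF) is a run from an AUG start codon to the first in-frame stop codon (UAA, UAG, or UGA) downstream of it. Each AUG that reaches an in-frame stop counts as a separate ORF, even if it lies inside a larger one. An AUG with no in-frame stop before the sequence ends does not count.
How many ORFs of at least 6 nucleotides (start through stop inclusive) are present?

1

Frame 1: CCG AGA AAU UCU UGC AUG GAA UGU GAG GCG CCA CGG AUC — no AUG→stop ORF.
Frame 2: CGA GAA AUU CUU GCA UGG AAU GUG AGG CGC CAC GGA UCA — no AUG→stop ORF.
Frame 3: GAG AAA UUC UUG CAU GGA AUG UGA GGC GCC ACG GAU CAA — AUG at 21, stop UGA at 24 → 6 nt.
ORFs ≥ 6 nucleotides: frame 3 21–26 (6 nucleotides). Count = 1.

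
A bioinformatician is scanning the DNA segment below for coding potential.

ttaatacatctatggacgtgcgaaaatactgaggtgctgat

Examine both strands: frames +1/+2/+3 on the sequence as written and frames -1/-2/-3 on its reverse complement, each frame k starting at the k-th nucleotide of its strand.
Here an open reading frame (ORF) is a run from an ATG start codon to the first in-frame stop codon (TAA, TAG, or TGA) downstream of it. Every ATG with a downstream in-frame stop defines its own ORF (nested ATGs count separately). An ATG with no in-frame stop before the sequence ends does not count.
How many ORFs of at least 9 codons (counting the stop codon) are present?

0

Reverse complement (5'→3'): ATCAGCACCTCAGTATTTTCGCACGTCCATAGATGTATTAA
Frame +1: TTA ATA CAT CTA TGG ACG TGC GAA AAT ACT GAG GTG CTG — no ATG→stop ORF.
Frame +2: TAA TAC ATC TAT GGA CGT GCG AAA ATA CTG AGG TGC TGA — no ATG→stop ORF.
Frame +3: AAT ACA TCT ATG GAC GTG CGA AAA TAC TGA GGT GCT GAT — ATG at 12, stop TGA at 30 → 21 nt.
Frame -1: ATC AGC ACC TCA GTA TTT TCG CAC GTC CAT AGA TGT ATT — no ATG→stop ORF.
Frame -2: TCA GCA CCT CAG TAT TTT CGC ACG TCC ATA GAT GTA TTA — no ATG→stop ORF.
Frame -3: CAG CAC CTC AGT ATT TTC GCA CGT CCA TAG ATG TAT TAA — ATG at 33, stop TAA at 39 → 9 nt.
No ORF reaches 9 codons. Count = 0.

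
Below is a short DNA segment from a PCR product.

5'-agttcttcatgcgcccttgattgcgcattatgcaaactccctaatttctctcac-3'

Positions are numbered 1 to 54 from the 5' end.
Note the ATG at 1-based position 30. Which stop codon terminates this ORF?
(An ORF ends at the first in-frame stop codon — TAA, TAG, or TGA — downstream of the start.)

Codons from position 30: ATG (30–32), CAA (33–35), ACT (36–38), CCC (39–41), TAA (42–44).
The first in-frame stop codon is TAA.

TAA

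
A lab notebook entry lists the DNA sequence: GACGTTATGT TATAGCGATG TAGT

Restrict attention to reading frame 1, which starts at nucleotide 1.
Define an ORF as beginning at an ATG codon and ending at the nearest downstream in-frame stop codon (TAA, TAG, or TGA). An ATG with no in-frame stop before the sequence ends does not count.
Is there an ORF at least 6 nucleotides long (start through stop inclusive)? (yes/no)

yes

Frame 1: GAC GTT ATG TTA TAG CGA TGT AGT — ATG at 7, stop TAG at 13 → 9 nt.
Frame 1 has an ORF of 9 nucleotides (positions 7–15) ≥ 6, so yes.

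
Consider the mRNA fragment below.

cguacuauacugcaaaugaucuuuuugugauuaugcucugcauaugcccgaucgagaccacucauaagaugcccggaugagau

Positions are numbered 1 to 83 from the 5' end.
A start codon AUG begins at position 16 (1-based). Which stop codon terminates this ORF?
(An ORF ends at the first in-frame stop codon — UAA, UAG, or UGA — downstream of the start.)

UGA

Codons from position 16: AUG (16–18), AUC (19–21), UUU (22–24), UUG (25–27), UGA (28–30).
The first in-frame stop codon is UGA.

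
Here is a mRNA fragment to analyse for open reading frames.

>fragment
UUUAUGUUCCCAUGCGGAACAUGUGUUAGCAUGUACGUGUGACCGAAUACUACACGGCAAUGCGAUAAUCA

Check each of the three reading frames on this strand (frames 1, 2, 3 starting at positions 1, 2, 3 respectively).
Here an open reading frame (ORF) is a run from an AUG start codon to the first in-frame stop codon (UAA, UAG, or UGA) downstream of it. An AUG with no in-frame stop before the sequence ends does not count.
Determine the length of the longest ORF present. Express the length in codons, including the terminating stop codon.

Frame 1: UUU AUG UUC CCA UGC GGA ACA UGU GUU AGC AUG UAC GUG UGA CCG AAU ACU ACA CGG CAA UGC GAU AAU — AUG at 4, stop UGA at 40 → 39 nt; AUG at 31, stop UGA at 40 → 12 nt.
Frame 2: UUA UGU UCC CAU GCG GAA CAU GUG UUA GCA UGU ACG UGU GAC CGA AUA CUA CAC GGC AAU GCG AUA AUC — no AUG→stop ORF.
Frame 3: UAU GUU CCC AUG CGG AAC AUG UGU UAG CAU GUA CGU GUG ACC GAA UAC UAC ACG GCA AUG CGA UAA UCA — AUG at 12, stop UAG at 27 → 18 nt; AUG at 21, stop UAG at 27 → 9 nt; AUG at 60, stop UAA at 66 → 9 nt.
Longest: frame 1, positions 4–42, 39 nt = 13 codons = 12 aa. → 13 codons.

13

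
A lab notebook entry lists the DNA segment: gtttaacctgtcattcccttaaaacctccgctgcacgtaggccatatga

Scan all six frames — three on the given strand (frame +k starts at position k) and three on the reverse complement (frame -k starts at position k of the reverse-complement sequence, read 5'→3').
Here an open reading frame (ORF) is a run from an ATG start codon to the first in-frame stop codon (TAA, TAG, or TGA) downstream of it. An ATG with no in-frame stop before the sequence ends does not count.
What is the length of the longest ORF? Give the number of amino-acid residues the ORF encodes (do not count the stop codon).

Reverse complement (5'→3'): TCATATGGCCTACGTGCAGCGGAGGTTTTAAGGGAATGACAGGTTAAAC
Frame +1: GTT TAA CCT GTC ATT CCC TTA AAA CCT CCG CTG CAC GTA GGC CAT ATG — no ATG→stop ORF.
Frame +2: TTT AAC CTG TCA TTC CCT TAA AAC CTC CGC TGC ACG TAG GCC ATA TGA — no ATG→stop ORF.
Frame +3: TTA ACC TGT CAT TCC CTT AAA ACC TCC GCT GCA CGT AGG CCA TAT — no ATG→stop ORF.
Frame -1: TCA TAT GGC CTA CGT GCA GCG GAG GTT TTA AGG GAA TGA CAG GTT AAA — no ATG→stop ORF.
Frame -2: CAT ATG GCC TAC GTG CAG CGG AGG TTT TAA GGG AAT GAC AGG TTA AAC — ATG at 5, stop TAA at 29 → 27 nt.
Frame -3: ATA TGG CCT ACG TGC AGC GGA GGT TTT AAG GGA ATG ACA GGT TAA — ATG at 36, stop TAA at 45 → 12 nt.
Longest: frame -2, positions 5–31, 27 nt = 9 codons = 8 aa. → 8 amino acids.

8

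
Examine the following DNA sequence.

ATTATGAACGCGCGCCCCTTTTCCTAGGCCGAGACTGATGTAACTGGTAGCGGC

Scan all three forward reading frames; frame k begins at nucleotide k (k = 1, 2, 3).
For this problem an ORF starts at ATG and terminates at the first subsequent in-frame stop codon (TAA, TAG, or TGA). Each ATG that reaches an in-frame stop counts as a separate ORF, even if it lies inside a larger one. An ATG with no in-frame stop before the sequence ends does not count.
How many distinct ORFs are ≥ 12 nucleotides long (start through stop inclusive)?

1

Frame 1: ATT ATG AAC GCG CGC CCC TTT TCC TAG GCC GAG ACT GAT GTA ACT GGT AGC GGC — ATG at 4, stop TAG at 25 → 24 nt.
Frame 2: TTA TGA ACG CGC GCC CCT TTT CCT AGG CCG AGA CTG ATG TAA CTG GTA GCG — ATG at 38, stop TAA at 41 → 6 nt.
Frame 3: TAT GAA CGC GCG CCC CTT TTC CTA GGC CGA GAC TGA TGT AAC TGG TAG CGG — no ATG→stop ORF.
ORFs ≥ 12 nucleotides: frame 1 4–27 (24 nucleotides). Count = 1.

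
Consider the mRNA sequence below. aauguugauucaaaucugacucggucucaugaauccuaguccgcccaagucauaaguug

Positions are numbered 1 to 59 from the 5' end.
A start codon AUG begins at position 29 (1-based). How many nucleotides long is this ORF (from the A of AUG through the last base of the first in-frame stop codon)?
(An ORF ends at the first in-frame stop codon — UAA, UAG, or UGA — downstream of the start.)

Codons from position 29: AUG (29–31), AAU (32–34), CCU (35–37), AGU (38–40), CCG (41–43), CCC (44–46), AAG (47–49), UCA (50–52), UAA (53–55).
UAA is the first in-frame stop; ORF spans 29–55, 27 nucleotides.

27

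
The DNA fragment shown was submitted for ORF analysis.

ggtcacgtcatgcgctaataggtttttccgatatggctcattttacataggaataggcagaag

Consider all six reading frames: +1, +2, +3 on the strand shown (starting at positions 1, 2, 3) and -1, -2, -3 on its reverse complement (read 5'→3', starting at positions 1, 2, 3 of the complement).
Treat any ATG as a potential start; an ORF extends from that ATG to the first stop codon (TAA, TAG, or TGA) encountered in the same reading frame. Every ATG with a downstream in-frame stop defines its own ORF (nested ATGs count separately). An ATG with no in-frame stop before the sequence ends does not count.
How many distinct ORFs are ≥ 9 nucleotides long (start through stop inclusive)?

Reverse complement (5'→3'): CTTCTGCCTATTCCTATGTAAAATGAGCCATATCGGAAAAACCTATTAGCGCATGACGTGACC
Frame +1: GGT CAC GTC ATG CGC TAA TAG GTT TTT CCG ATA TGG CTC ATT TTA CAT AGG AAT AGG CAG AAG — ATG at 10, stop TAA at 16 → 9 nt.
Frame +2: GTC ACG TCA TGC GCT AAT AGG TTT TTC CGA TAT GGC TCA TTT TAC ATA GGA ATA GGC AGA — no ATG→stop ORF.
Frame +3: TCA CGT CAT GCG CTA ATA GGT TTT TCC GAT ATG GCT CAT TTT ACA TAG GAA TAG GCA GAA — ATG at 33, stop TAG at 48 → 18 nt.
Frame -1: CTT CTG CCT ATT CCT ATG TAA AAT GAG CCA TAT CGG AAA AAC CTA TTA GCG CAT GAC GTG ACC — ATG at 16, stop TAA at 19 → 6 nt.
Frame -2: TTC TGC CTA TTC CTA TGT AAA ATG AGC CAT ATC GGA AAA ACC TAT TAG CGC ATG ACG TGA — ATG at 23, stop TAG at 47 → 27 nt; ATG at 53, stop TGA at 59 → 9 nt.
Frame -3: TCT GCC TAT TCC TAT GTA AAA TGA GCC ATA TCG GAA AAA CCT ATT AGC GCA TGA CGT GAC — no ATG→stop ORF.
ORFs ≥ 9 nucleotides: frame +1 10–18 (9 nucleotides), frame +3 33–50 (18 nucleotides), frame -2 23–49 (27 nucleotides), frame -2 53–61 (9 nucleotides). Count = 4.

4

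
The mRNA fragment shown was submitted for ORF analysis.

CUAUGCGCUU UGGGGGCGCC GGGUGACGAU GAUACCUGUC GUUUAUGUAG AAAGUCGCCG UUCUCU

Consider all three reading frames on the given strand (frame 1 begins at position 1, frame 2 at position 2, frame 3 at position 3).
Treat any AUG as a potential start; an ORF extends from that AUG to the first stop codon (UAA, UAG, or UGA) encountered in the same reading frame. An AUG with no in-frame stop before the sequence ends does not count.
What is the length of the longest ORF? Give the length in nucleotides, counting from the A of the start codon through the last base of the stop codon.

24

Frame 1: CUA UGC GCU UUG GGG GCG CCG GGU GAC GAU GAU ACC UGU CGU UUA UGU AGA AAG UCG CCG UUC UCU — no AUG→stop ORF.
Frame 2: UAU GCG CUU UGG GGG CGC CGG GUG ACG AUG AUA CCU GUC GUU UAU GUA GAA AGU CGC CGU UCU — no AUG→stop ORF.
Frame 3: AUG CGC UUU GGG GGC GCC GGG UGA CGA UGA UAC CUG UCG UUU AUG UAG AAA GUC GCC GUU CUC — AUG at 3, stop UGA at 24 → 24 nt; AUG at 45, stop UAG at 48 → 6 nt.
Longest: frame 3, positions 3–26, 24 nt = 8 codons = 7 aa. → 24 nucleotides.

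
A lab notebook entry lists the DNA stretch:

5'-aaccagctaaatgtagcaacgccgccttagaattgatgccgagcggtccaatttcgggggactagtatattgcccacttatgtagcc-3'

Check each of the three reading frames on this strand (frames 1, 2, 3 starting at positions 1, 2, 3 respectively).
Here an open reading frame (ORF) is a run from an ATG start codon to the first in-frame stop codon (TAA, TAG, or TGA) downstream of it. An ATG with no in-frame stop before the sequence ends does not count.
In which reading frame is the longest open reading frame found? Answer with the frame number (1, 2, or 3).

3

Frame 1: AAC CAG CTA AAT GTA GCA ACG CCG CCT TAG AAT TGA TGC CGA GCG GTC CAA TTT CGG GGG ACT AGT ATA TTG CCC ACT TAT GTA GCC — no ATG→stop ORF.
Frame 2: ACC AGC TAA ATG TAG CAA CGC CGC CTT AGA ATT GAT GCC GAG CGG TCC AAT TTC GGG GGA CTA GTA TAT TGC CCA CTT ATG TAG — ATG at 11, stop TAG at 14 → 6 nt; ATG at 80, stop TAG at 83 → 6 nt.
Frame 3: CCA GCT AAA TGT AGC AAC GCC GCC TTA GAA TTG ATG CCG AGC GGT CCA ATT TCG GGG GAC TAG TAT ATT GCC CAC TTA TGT AGC — ATG at 36, stop TAG at 63 → 30 nt.
Longest ORF is 30 nt in frame 3 (positions 36–65).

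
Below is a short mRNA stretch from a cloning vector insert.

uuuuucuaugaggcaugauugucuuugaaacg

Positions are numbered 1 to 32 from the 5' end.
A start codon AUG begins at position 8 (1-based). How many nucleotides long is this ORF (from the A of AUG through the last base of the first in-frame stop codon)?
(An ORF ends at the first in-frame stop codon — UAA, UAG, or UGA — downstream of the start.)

21

Codons from position 8: AUG (8–10), AGG (11–13), CAU (14–16), GAU (17–19), UGU (20–22), CUU (23–25), UGA (26–28).
UGA is the first in-frame stop; ORF spans 8–28, 21 nucleotides.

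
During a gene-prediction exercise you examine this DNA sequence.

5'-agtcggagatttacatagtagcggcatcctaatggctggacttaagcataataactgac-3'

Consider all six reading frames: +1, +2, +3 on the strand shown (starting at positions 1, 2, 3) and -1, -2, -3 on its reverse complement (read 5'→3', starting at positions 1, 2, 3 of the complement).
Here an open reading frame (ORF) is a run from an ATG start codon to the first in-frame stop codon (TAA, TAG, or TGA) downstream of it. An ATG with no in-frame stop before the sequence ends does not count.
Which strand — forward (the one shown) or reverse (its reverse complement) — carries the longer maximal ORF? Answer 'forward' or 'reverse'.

forward

Reverse complement (5'→3'): GTCAGTTATTATGCTTAAGTCCAGCCATTAGGATGCCGCTACTATGTAAATCTCCGACT
Frame +1: AGT CGG AGA TTT ACA TAG TAG CGG CAT CCT AAT GGC TGG ACT TAA GCA TAA TAA CTG — no ATG→stop ORF.
Frame +2: GTC GGA GAT TTA CAT AGT AGC GGC ATC CTA ATG GCT GGA CTT AAG CAT AAT AAC TGA — ATG at 32, stop TGA at 56 → 27 nt.
Frame +3: TCG GAG ATT TAC ATA GTA GCG GCA TCC TAA TGG CTG GAC TTA AGC ATA ATA ACT GAC — no ATG→stop ORF.
Frame -1: GTC AGT TAT TAT GCT TAA GTC CAG CCA TTA GGA TGC CGC TAC TAT GTA AAT CTC CGA — no ATG→stop ORF.
Frame -2: TCA GTT ATT ATG CTT AAG TCC AGC CAT TAG GAT GCC GCT ACT ATG TAA ATC TCC GAC — ATG at 11, stop TAG at 29 → 21 nt; ATG at 44, stop TAA at 47 → 6 nt.
Frame -3: CAG TTA TTA TGC TTA AGT CCA GCC ATT AGG ATG CCG CTA CTA TGT AAA TCT CCG ACT — no ATG→stop ORF.
Forward-strand max 27 nt; reverse-strand max 21 nt. The forward strand has the longer ORF.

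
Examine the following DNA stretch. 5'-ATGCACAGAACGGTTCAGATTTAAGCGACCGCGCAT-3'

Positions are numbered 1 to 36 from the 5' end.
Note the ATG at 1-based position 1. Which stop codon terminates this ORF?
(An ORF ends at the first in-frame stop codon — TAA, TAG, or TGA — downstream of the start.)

Codons from position 1: ATG (1–3), CAC (4–6), AGA (7–9), ACG (10–12), GTT (13–15), CAG (16–18), ATT (19–21), TAA (22–24).
The first in-frame stop codon is TAA.

TAA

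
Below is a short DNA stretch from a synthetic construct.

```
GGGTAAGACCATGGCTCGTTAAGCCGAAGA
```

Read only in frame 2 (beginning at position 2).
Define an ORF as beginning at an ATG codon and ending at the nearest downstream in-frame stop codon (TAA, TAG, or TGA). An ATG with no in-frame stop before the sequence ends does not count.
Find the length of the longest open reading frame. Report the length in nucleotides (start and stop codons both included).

Frame 2: GGT AAG ACC ATG GCT CGT TAA GCC GAA — ATG at 11, stop TAA at 20 → 12 nt.
Longest: frame 2, positions 11–22, 12 nt = 4 codons = 3 aa. → 12 nucleotides.

12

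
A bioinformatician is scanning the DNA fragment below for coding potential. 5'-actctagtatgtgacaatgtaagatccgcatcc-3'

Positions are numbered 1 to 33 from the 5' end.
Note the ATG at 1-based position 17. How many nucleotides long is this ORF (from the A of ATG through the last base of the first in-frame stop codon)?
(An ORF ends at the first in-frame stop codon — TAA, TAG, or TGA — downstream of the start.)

Codons from position 17: ATG (17–19), TAA (20–22).
TAA is the first in-frame stop; ORF spans 17–22, 6 nucleotides.

6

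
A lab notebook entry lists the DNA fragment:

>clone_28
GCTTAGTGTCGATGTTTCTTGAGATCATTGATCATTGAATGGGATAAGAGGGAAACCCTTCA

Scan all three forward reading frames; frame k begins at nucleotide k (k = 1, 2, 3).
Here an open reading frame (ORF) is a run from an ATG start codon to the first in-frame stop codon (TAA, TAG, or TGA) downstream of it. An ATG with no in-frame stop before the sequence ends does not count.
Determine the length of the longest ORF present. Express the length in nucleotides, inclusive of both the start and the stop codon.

27

Frame 1: GCT TAG TGT CGA TGT TTC TTG AGA TCA TTG ATC ATT GAA TGG GAT AAG AGG GAA ACC CTT — no ATG→stop ORF.
Frame 2: CTT AGT GTC GAT GTT TCT TGA GAT CAT TGA TCA TTG AAT GGG ATA AGA GGG AAA CCC TTC — no ATG→stop ORF.
Frame 3: TTA GTG TCG ATG TTT CTT GAG ATC ATT GAT CAT TGA ATG GGA TAA GAG GGA AAC CCT TCA — ATG at 12, stop TGA at 36 → 27 nt; ATG at 39, stop TAA at 45 → 9 nt.
Longest: frame 3, positions 12–38, 27 nt = 9 codons = 8 aa. → 27 nucleotides.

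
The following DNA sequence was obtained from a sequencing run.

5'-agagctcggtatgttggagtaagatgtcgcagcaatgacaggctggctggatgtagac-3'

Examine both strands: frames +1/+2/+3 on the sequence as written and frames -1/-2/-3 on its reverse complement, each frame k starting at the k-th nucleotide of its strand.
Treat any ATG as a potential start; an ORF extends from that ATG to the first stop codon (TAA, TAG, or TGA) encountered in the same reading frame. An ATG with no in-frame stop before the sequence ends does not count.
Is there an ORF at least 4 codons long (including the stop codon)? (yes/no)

Reverse complement (5'→3'): GTCTACATCCAGCCAGCCTGTCATTGCTGCGACATCTTACTCCAACATACCGAGCTCT
Frame +1: AGA GCT CGG TAT GTT GGA GTA AGA TGT CGC AGC AAT GAC AGG CTG GCT GGA TGT AGA — no ATG→stop ORF.
Frame +2: GAG CTC GGT ATG TTG GAG TAA GAT GTC GCA GCA ATG ACA GGC TGG CTG GAT GTA GAC — ATG at 11, stop TAA at 20 → 12 nt.
Frame +3: AGC TCG GTA TGT TGG AGT AAG ATG TCG CAG CAA TGA CAG GCT GGC TGG ATG TAG — ATG at 24, stop TGA at 36 → 15 nt; ATG at 51, stop TAG at 54 → 6 nt.
Frame -1: GTC TAC ATC CAG CCA GCC TGT CAT TGC TGC GAC ATC TTA CTC CAA CAT ACC GAG CTC — no ATG→stop ORF.
Frame -2: TCT ACA TCC AGC CAG CCT GTC ATT GCT GCG ACA TCT TAC TCC AAC ATA CCG AGC TCT — no ATG→stop ORF.
Frame -3: CTA CAT CCA GCC AGC CTG TCA TTG CTG CGA CAT CTT ACT CCA ACA TAC CGA GCT — no ATG→stop ORF.
Frame +2 has an ORF of 4 codons (positions 11–22) ≥ 4, so yes.

yes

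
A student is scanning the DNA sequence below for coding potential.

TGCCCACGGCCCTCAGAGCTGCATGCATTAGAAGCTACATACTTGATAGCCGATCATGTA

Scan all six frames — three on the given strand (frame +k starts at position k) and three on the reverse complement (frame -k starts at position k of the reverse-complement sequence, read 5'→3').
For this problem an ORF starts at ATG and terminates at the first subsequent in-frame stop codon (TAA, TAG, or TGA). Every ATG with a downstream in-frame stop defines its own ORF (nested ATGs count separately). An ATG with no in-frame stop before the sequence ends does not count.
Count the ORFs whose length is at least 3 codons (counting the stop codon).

Reverse complement (5'→3'): TACATGATCGGCTATCAAGTATGTAGCTTCTAATGCATGCAGCTCTGAGGGCCGTGGGCA
Frame +1: TGC CCA CGG CCC TCA GAG CTG CAT GCA TTA GAA GCT ACA TAC TTG ATA GCC GAT CAT GTA — no ATG→stop ORF.
Frame +2: GCC CAC GGC CCT CAG AGC TGC ATG CAT TAG AAG CTA CAT ACT TGA TAG CCG ATC ATG — ATG at 23, stop TAG at 29 → 9 nt.
Frame +3: CCC ACG GCC CTC AGA GCT GCA TGC ATT AGA AGC TAC ATA CTT GAT AGC CGA TCA TGT — no ATG→stop ORF.
Frame -1: TAC ATG ATC GGC TAT CAA GTA TGT AGC TTC TAA TGC ATG CAG CTC TGA GGG CCG TGG GCA — ATG at 4, stop TAA at 31 → 30 nt; ATG at 37, stop TGA at 46 → 12 nt.
Frame -2: ACA TGA TCG GCT ATC AAG TAT GTA GCT TCT AAT GCA TGC AGC TCT GAG GGC CGT GGG — no ATG→stop ORF.
Frame -3: CAT GAT CGG CTA TCA AGT ATG TAG CTT CTA ATG CAT GCA GCT CTG AGG GCC GTG GGC — ATG at 21, stop TAG at 24 → 6 nt.
ORFs ≥ 3 codons: frame +2 23–31 (3 codons), frame -1 4–33 (10 codons), frame -1 37–48 (4 codons). Count = 3.

3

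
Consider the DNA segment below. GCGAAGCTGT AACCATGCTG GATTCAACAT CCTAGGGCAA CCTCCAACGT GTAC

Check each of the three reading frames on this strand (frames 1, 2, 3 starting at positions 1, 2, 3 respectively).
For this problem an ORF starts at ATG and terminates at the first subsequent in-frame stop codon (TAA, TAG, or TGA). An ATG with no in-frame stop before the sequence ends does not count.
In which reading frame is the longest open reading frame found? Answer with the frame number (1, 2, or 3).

Frame 1: GCG AAG CTG TAA CCA TGC TGG ATT CAA CAT CCT AGG GCA ACC TCC AAC GTG TAC — no ATG→stop ORF.
Frame 2: CGA AGC TGT AAC CAT GCT GGA TTC AAC ATC CTA GGG CAA CCT CCA ACG TGT — no ATG→stop ORF.
Frame 3: GAA GCT GTA ACC ATG CTG GAT TCA ACA TCC TAG GGC AAC CTC CAA CGT GTA — ATG at 15, stop TAG at 33 → 21 nt.
Longest ORF is 21 nt in frame 3 (positions 15–35).

3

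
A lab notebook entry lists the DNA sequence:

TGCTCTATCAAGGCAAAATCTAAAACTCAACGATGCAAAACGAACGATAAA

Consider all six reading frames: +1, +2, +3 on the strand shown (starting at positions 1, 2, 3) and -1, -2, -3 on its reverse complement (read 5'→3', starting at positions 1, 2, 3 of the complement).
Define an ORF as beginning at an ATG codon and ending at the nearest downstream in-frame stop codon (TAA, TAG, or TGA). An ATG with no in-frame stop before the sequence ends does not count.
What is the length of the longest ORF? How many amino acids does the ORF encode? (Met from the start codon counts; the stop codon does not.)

Reverse complement (5'→3'): TTTATCGTTCGTTTTGCATCGTTGAGTTTTAGATTTTGCCTTGATAGAGCA
Frame +1: TGC TCT ATC AAG GCA AAA TCT AAA ACT CAA CGA TGC AAA ACG AAC GAT AAA — no ATG→stop ORF.
Frame +2: GCT CTA TCA AGG CAA AAT CTA AAA CTC AAC GAT GCA AAA CGA ACG ATA — no ATG→stop ORF.
Frame +3: CTC TAT CAA GGC AAA ATC TAA AAC TCA ACG ATG CAA AAC GAA CGA TAA — ATG at 33, stop TAA at 48 → 18 nt.
Frame -1: TTT ATC GTT CGT TTT GCA TCG TTG AGT TTT AGA TTT TGC CTT GAT AGA GCA — no ATG→stop ORF.
Frame -2: TTA TCG TTC GTT TTG CAT CGT TGA GTT TTA GAT TTT GCC TTG ATA GAG — no ATG→stop ORF.
Frame -3: TAT CGT TCG TTT TGC ATC GTT GAG TTT TAG ATT TTG CCT TGA TAG AGC — no ATG→stop ORF.
Longest: frame +3, positions 33–50, 18 nt = 6 codons = 5 aa. → 5 amino acids.

5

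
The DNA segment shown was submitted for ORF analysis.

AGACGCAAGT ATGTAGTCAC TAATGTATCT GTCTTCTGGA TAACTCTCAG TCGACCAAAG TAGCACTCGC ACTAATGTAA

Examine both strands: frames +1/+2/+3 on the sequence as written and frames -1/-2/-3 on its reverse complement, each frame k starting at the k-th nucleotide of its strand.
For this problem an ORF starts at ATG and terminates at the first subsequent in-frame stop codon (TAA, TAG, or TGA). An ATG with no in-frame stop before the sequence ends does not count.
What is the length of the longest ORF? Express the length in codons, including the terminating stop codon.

Reverse complement (5'→3'): TTACATTAGTGCGAGTGCTACTTTGGTCGACTGAGAGTTATCCAGAAGACAGATACATTAGTGACTACATACTTGCGTCT
Frame +1: AGA CGC AAG TAT GTA GTC ACT AAT GTA TCT GTC TTC TGG ATA ACT CTC AGT CGA CCA AAG TAG CAC TCG CAC TAA TGT — no ATG→stop ORF.
Frame +2: GAC GCA AGT ATG TAG TCA CTA ATG TAT CTG TCT TCT GGA TAA CTC TCA GTC GAC CAA AGT AGC ACT CGC ACT AAT GTA — ATG at 11, stop TAG at 14 → 6 nt; ATG at 23, stop TAA at 41 → 21 nt.
Frame +3: ACG CAA GTA TGT AGT CAC TAA TGT ATC TGT CTT CTG GAT AAC TCT CAG TCG ACC AAA GTA GCA CTC GCA CTA ATG TAA — ATG at 75, stop TAA at 78 → 6 nt.
Frame -1: TTA CAT TAG TGC GAG TGC TAC TTT GGT CGA CTG AGA GTT ATC CAG AAG ACA GAT ACA TTA GTG ACT ACA TAC TTG CGT — no ATG→stop ORF.
Frame -2: TAC ATT AGT GCG AGT GCT ACT TTG GTC GAC TGA GAG TTA TCC AGA AGA CAG ATA CAT TAG TGA CTA CAT ACT TGC GTC — no ATG→stop ORF.
Frame -3: ACA TTA GTG CGA GTG CTA CTT TGG TCG ACT GAG AGT TAT CCA GAA GAC AGA TAC ATT AGT GAC TAC ATA CTT GCG TCT — no ATG→stop ORF.
Longest: frame +2, positions 23–43, 21 nt = 7 codons = 6 aa. → 7 codons.

7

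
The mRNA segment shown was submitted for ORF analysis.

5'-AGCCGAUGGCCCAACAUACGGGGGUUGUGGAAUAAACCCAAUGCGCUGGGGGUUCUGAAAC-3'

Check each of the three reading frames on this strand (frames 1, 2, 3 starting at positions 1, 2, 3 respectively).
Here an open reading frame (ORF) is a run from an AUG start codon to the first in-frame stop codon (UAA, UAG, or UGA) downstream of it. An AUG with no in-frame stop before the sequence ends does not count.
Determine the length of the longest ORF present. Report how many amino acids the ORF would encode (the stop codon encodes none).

9

Frame 1: AGC CGA UGG CCC AAC AUA CGG GGG UUG UGG AAU AAA CCC AAU GCG CUG GGG GUU CUG AAA — no AUG→stop ORF.
Frame 2: GCC GAU GGC CCA ACA UAC GGG GGU UGU GGA AUA AAC CCA AUG CGC UGG GGG UUC UGA AAC — AUG at 41, stop UGA at 56 → 18 nt.
Frame 3: CCG AUG GCC CAA CAU ACG GGG GUU GUG GAA UAA ACC CAA UGC GCU GGG GGU UCU GAA — AUG at 6, stop UAA at 33 → 30 nt.
Longest: frame 3, positions 6–35, 30 nt = 10 codons = 9 aa. → 9 amino acids.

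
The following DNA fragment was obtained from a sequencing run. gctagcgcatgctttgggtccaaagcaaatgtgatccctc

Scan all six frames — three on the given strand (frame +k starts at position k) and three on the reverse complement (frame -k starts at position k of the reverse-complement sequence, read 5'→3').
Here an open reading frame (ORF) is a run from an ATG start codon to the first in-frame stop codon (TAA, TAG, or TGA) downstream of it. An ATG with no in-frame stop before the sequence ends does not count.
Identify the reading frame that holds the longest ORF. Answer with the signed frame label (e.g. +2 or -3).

Reverse complement (5'→3'): GAGGGATCACATTTGCTTTGGACCCAAAGCATGCGCTAGC
Frame +1: GCT AGC GCA TGC TTT GGG TCC AAA GCA AAT GTG ATC CCT — no ATG→stop ORF.
Frame +2: CTA GCG CAT GCT TTG GGT CCA AAG CAA ATG TGA TCC CTC — ATG at 29, stop TGA at 32 → 6 nt.
Frame +3: TAG CGC ATG CTT TGG GTC CAA AGC AAA TGT GAT CCC — no ATG→stop ORF.
Frame -1: GAG GGA TCA CAT TTG CTT TGG ACC CAA AGC ATG CGC TAG — ATG at 31, stop TAG at 37 → 9 nt.
Frame -2: AGG GAT CAC ATT TGC TTT GGA CCC AAA GCA TGC GCT AGC — no ATG→stop ORF.
Frame -3: GGG ATC ACA TTT GCT TTG GAC CCA AAG CAT GCG CTA — no ATG→stop ORF.
Longest ORF is 9 nt in frame -1 (positions 31–39).

-1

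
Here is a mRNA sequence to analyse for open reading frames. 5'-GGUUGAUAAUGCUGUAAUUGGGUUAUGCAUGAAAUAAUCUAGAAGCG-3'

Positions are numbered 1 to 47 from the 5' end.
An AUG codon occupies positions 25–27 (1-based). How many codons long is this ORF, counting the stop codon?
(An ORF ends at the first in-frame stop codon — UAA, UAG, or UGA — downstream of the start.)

Codons from position 25: AUG (25–27), CAU (28–30), GAA (31–33), AUA (34–36), AUC (37–39), UAG (40–42).
UAG is the first in-frame stop; that's 6 codons including the stop.

6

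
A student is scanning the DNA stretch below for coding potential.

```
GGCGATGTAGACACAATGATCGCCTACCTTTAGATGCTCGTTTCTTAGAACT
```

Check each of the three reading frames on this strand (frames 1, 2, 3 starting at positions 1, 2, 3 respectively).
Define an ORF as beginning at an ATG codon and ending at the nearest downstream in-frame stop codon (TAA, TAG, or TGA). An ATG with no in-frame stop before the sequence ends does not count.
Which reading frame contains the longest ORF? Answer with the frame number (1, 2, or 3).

1

Frame 1: GGC GAT GTA GAC ACA ATG ATC GCC TAC CTT TAG ATG CTC GTT TCT TAG AAC — ATG at 16, stop TAG at 31 → 18 nt; ATG at 34, stop TAG at 46 → 15 nt.
Frame 2: GCG ATG TAG ACA CAA TGA TCG CCT ACC TTT AGA TGC TCG TTT CTT AGA ACT — ATG at 5, stop TAG at 8 → 6 nt.
Frame 3: CGA TGT AGA CAC AAT GAT CGC CTA CCT TTA GAT GCT CGT TTC TTA GAA — no ATG→stop ORF.
Longest ORF is 18 nt in frame 1 (positions 16–33).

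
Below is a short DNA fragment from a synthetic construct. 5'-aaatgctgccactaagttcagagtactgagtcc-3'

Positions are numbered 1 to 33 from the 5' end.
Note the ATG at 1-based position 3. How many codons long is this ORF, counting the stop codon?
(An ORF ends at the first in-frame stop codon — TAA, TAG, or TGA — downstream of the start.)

Codons from position 3: ATG (3–5), CTG (6–8), CCA (9–11), CTA (12–14), AGT (15–17), TCA (18–20), GAG (21–23), TAC (24–26), TGA (27–29).
TGA is the first in-frame stop; that's 9 codons including the stop.

9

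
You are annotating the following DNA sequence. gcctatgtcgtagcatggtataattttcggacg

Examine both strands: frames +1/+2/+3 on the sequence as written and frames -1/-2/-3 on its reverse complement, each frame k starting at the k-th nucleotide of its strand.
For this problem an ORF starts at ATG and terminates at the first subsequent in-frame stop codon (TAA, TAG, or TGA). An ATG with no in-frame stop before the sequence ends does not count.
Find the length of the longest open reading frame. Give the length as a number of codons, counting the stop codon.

3

Reverse complement (5'→3'): CGTCCGAAAATTATACCATGCTACGACATAGGC
Frame +1: GCC TAT GTC GTA GCA TGG TAT AAT TTT CGG ACG — no ATG→stop ORF.
Frame +2: CCT ATG TCG TAG CAT GGT ATA ATT TTC GGA — ATG at 5, stop TAG at 11 → 9 nt.
Frame +3: CTA TGT CGT AGC ATG GTA TAA TTT TCG GAC — ATG at 15, stop TAA at 21 → 9 nt.
Frame -1: CGT CCG AAA ATT ATA CCA TGC TAC GAC ATA GGC — no ATG→stop ORF.
Frame -2: GTC CGA AAA TTA TAC CAT GCT ACG ACA TAG — no ATG→stop ORF.
Frame -3: TCC GAA AAT TAT ACC ATG CTA CGA CAT AGG — no ATG→stop ORF.
Longest: frame +2, positions 5–13, 9 nt = 3 codons = 2 aa. → 3 codons.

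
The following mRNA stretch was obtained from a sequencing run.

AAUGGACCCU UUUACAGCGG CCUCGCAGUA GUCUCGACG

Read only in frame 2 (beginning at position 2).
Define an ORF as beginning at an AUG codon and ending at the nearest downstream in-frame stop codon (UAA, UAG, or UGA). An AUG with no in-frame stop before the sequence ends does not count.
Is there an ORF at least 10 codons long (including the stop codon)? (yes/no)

Frame 2: AUG GAC CCU UUU ACA GCG GCC UCG CAG UAG UCU CGA — AUG at 2, stop UAG at 29 → 30 nt.
Frame 2 has an ORF of 10 codons (positions 2–31) ≥ 10, so yes.

yes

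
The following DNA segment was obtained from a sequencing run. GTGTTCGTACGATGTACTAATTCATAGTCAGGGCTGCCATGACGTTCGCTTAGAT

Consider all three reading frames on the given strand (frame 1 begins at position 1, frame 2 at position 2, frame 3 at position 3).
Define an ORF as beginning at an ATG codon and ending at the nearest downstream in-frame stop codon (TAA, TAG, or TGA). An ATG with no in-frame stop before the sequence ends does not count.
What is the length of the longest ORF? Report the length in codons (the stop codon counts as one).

5

Frame 1: GTG TTC GTA CGA TGT ACT AAT TCA TAG TCA GGG CTG CCA TGA CGT TCG CTT AGA — no ATG→stop ORF.
Frame 2: TGT TCG TAC GAT GTA CTA ATT CAT AGT CAG GGC TGC CAT GAC GTT CGC TTA GAT — no ATG→stop ORF.
Frame 3: GTT CGT ACG ATG TAC TAA TTC ATA GTC AGG GCT GCC ATG ACG TTC GCT TAG — ATG at 12, stop TAA at 18 → 9 nt; ATG at 39, stop TAG at 51 → 15 nt.
Longest: frame 3, positions 39–53, 15 nt = 5 codons = 4 aa. → 5 codons.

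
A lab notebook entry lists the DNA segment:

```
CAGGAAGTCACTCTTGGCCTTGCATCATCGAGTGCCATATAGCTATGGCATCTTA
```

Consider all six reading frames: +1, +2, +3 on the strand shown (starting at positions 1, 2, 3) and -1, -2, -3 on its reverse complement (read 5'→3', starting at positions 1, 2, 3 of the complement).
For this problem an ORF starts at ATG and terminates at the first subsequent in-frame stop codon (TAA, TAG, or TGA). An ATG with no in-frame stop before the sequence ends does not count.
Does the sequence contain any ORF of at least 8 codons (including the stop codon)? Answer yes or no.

no

Reverse complement (5'→3'): TAAGATGCCATAGCTATATGGCACTCGATGATGCAAGGCCAAGAGTGACTTCCTG
Frame +1: CAG GAA GTC ACT CTT GGC CTT GCA TCA TCG AGT GCC ATA TAG CTA TGG CAT CTT — no ATG→stop ORF.
Frame +2: AGG AAG TCA CTC TTG GCC TTG CAT CAT CGA GTG CCA TAT AGC TAT GGC ATC TTA — no ATG→stop ORF.
Frame +3: GGA AGT CAC TCT TGG CCT TGC ATC ATC GAG TGC CAT ATA GCT ATG GCA TCT — no ATG→stop ORF.
Frame -1: TAA GAT GCC ATA GCT ATA TGG CAC TCG ATG ATG CAA GGC CAA GAG TGA CTT CCT — ATG at 28, stop TGA at 46 → 21 nt; ATG at 31, stop TGA at 46 → 18 nt.
Frame -2: AAG ATG CCA TAG CTA TAT GGC ACT CGA TGA TGC AAG GCC AAG AGT GAC TTC CTG — ATG at 5, stop TAG at 11 → 9 nt.
Frame -3: AGA TGC CAT AGC TAT ATG GCA CTC GAT GAT GCA AGG CCA AGA GTG ACT TCC — no ATG→stop ORF.
Largest ORF found is 7 codons < 8, so no.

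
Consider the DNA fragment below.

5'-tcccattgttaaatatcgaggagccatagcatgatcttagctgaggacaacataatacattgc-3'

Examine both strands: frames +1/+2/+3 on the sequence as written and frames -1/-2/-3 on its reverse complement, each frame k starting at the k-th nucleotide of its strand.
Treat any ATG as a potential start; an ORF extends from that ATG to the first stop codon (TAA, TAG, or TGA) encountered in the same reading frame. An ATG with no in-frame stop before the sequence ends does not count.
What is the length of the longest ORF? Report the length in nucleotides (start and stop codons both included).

Reverse complement (5'→3'): GCAATGTATTATGTTGTCCTCAGCTAAGATCATGCTATGGCTCCTCGATATTTAACAATGGGA
Frame +1: TCC CAT TGT TAA ATA TCG AGG AGC CAT AGC ATG ATC TTA GCT GAG GAC AAC ATA ATA CAT TGC — no ATG→stop ORF.
Frame +2: CCC ATT GTT AAA TAT CGA GGA GCC ATA GCA TGA TCT TAG CTG AGG ACA ACA TAA TAC ATT — no ATG→stop ORF.
Frame +3: CCA TTG TTA AAT ATC GAG GAG CCA TAG CAT GAT CTT AGC TGA GGA CAA CAT AAT ACA TTG — no ATG→stop ORF.
Frame -1: GCA ATG TAT TAT GTT GTC CTC AGC TAA GAT CAT GCT ATG GCT CCT CGA TAT TTA ACA ATG GGA — ATG at 4, stop TAA at 25 → 24 nt.
Frame -2: CAA TGT ATT ATG TTG TCC TCA GCT AAG ATC ATG CTA TGG CTC CTC GAT ATT TAA CAA TGG — ATG at 11, stop TAA at 53 → 45 nt; ATG at 32, stop TAA at 53 → 24 nt.
Frame -3: AAT GTA TTA TGT TGT CCT CAG CTA AGA TCA TGC TAT GGC TCC TCG ATA TTT AAC AAT GGG — no ATG→stop ORF.
Longest: frame -2, positions 11–55, 45 nt = 15 codons = 14 aa. → 45 nucleotides.

45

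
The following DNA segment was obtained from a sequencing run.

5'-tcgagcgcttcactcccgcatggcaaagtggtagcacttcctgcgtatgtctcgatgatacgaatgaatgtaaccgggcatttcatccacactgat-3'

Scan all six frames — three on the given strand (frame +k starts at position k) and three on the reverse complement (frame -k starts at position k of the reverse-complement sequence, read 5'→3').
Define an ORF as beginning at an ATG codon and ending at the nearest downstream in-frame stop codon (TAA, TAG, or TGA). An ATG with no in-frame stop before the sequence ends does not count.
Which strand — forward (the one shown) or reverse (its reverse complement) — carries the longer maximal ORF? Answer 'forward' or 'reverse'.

reverse

Reverse complement (5'→3'): ATCAGTGTGGATGAAATGCCCGGTTACATTCATTCGTATCATCGAGACATACGCAGGAAGTGCTACCACTTTGCCATGCGGGAGTGAAGCGCTCGA
Frame +1: TCG AGC GCT TCA CTC CCG CAT GGC AAA GTG GTA GCA CTT CCT GCG TAT GTC TCG ATG ATA CGA ATG AAT GTA ACC GGG CAT TTC ATC CAC ACT GAT — no ATG→stop ORF.
Frame +2: CGA GCG CTT CAC TCC CGC ATG GCA AAG TGG TAG CAC TTC CTG CGT ATG TCT CGA TGA TAC GAA TGA ATG TAA CCG GGC ATT TCA TCC ACA CTG — ATG at 20, stop TAG at 32 → 15 nt; ATG at 47, stop TGA at 56 → 12 nt; ATG at 68, stop TAA at 71 → 6 nt.
Frame +3: GAG CGC TTC ACT CCC GCA TGG CAA AGT GGT AGC ACT TCC TGC GTA TGT CTC GAT GAT ACG AAT GAA TGT AAC CGG GCA TTT CAT CCA CAC TGA — no ATG→stop ORF.
Frame -1: ATC AGT GTG GAT GAA ATG CCC GGT TAC ATT CAT TCG TAT CAT CGA GAC ATA CGC AGG AAG TGC TAC CAC TTT GCC ATG CGG GAG TGA AGC GCT CGA — ATG at 16, stop TGA at 85 → 72 nt; ATG at 76, stop TGA at 85 → 12 nt.
Frame -2: TCA GTG TGG ATG AAA TGC CCG GTT ACA TTC ATT CGT ATC ATC GAG ACA TAC GCA GGA AGT GCT ACC ACT TTG CCA TGC GGG AGT GAA GCG CTC — no ATG→stop ORF.
Frame -3: CAG TGT GGA TGA AAT GCC CGG TTA CAT TCA TTC GTA TCA TCG AGA CAT ACG CAG GAA GTG CTA CCA CTT TGC CAT GCG GGA GTG AAG CGC TCG — no ATG→stop ORF.
Forward-strand max 15 nt; reverse-strand max 72 nt. The reverse strand has the longer ORF.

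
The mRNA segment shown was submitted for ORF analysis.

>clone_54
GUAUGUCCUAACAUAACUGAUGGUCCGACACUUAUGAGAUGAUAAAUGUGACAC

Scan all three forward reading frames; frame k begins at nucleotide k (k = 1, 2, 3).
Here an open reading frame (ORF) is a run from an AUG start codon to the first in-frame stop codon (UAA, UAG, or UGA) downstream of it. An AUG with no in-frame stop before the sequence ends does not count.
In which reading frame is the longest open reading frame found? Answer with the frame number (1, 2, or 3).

Frame 1: GUA UGU CCU AAC AUA ACU GAU GGU CCG ACA CUU AUG AGA UGA UAA AUG UGA CAC — AUG at 34, stop UGA at 40 → 9 nt; AUG at 46, stop UGA at 49 → 6 nt.
Frame 2: UAU GUC CUA ACA UAA CUG AUG GUC CGA CAC UUA UGA GAU GAU AAA UGU GAC — AUG at 20, stop UGA at 35 → 18 nt.
Frame 3: AUG UCC UAA CAU AAC UGA UGG UCC GAC ACU UAU GAG AUG AUA AAU GUG ACA — AUG at 3, stop UAA at 9 → 9 nt.
Longest ORF is 18 nt in frame 2 (positions 20–37).

2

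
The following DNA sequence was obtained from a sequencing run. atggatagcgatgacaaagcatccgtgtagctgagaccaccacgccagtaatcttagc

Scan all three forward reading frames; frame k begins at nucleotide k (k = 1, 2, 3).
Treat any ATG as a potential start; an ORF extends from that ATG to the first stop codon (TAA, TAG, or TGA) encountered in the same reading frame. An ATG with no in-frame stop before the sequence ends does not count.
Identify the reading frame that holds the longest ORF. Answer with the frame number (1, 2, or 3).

1

Frame 1: ATG GAT AGC GAT GAC AAA GCA TCC GTG TAG CTG AGA CCA CCA CGC CAG TAA TCT TAG — ATG at 1, stop TAG at 28 → 30 nt.
Frame 2: TGG ATA GCG ATG ACA AAG CAT CCG TGT AGC TGA GAC CAC CAC GCC AGT AAT CTT AGC — ATG at 11, stop TGA at 32 → 24 nt.
Frame 3: GGA TAG CGA TGA CAA AGC ATC CGT GTA GCT GAG ACC ACC ACG CCA GTA ATC TTA — no ATG→stop ORF.
Longest ORF is 30 nt in frame 1 (positions 1–30).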